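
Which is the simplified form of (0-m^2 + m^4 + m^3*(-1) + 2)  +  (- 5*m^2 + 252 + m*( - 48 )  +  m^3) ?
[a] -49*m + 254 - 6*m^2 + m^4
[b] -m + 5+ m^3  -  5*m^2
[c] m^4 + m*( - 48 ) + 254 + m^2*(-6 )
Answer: c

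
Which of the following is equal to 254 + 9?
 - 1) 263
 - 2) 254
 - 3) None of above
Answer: 1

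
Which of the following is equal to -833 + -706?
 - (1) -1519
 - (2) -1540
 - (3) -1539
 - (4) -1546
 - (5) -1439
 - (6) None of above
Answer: 3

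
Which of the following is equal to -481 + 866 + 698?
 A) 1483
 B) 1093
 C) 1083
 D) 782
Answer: C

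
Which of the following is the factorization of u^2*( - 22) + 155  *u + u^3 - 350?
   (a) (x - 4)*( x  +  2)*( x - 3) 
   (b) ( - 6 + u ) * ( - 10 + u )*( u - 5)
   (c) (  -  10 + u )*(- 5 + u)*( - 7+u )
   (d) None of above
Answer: c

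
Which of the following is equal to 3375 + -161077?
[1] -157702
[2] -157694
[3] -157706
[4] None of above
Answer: 1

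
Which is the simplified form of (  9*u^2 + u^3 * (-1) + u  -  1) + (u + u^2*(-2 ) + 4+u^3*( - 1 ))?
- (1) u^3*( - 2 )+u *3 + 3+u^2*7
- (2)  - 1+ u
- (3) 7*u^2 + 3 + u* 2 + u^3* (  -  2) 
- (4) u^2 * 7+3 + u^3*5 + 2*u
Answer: 3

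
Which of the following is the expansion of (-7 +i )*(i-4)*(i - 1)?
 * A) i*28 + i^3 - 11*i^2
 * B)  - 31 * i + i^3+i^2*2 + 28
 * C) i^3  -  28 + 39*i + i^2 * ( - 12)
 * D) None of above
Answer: C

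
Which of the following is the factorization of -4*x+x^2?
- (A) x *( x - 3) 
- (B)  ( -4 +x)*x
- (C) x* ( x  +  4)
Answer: B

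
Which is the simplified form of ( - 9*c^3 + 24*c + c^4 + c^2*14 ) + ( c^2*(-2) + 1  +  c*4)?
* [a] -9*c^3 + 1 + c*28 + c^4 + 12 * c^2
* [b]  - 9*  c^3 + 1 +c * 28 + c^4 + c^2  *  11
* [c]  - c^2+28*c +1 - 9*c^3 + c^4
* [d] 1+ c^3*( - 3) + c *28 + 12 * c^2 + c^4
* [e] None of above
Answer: a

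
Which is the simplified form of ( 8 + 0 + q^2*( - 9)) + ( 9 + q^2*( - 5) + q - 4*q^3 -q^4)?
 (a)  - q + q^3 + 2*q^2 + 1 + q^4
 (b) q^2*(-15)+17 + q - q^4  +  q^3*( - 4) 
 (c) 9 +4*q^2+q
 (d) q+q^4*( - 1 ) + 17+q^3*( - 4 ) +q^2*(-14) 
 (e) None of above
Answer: d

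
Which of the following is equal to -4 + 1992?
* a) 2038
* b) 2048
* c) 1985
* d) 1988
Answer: d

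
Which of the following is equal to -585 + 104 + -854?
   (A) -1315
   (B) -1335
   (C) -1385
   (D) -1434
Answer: B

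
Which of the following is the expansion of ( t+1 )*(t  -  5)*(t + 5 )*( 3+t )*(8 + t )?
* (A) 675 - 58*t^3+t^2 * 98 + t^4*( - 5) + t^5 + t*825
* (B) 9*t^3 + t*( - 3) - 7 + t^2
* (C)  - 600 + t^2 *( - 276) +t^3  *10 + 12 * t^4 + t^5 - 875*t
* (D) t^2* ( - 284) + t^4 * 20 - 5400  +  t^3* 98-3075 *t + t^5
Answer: C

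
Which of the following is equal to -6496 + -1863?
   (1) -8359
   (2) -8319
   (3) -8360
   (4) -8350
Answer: 1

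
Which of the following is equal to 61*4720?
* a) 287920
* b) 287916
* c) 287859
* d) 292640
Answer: a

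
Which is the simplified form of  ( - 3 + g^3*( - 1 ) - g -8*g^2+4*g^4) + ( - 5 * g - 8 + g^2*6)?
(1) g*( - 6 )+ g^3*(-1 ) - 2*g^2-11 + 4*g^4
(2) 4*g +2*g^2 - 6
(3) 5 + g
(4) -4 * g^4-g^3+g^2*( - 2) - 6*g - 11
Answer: 1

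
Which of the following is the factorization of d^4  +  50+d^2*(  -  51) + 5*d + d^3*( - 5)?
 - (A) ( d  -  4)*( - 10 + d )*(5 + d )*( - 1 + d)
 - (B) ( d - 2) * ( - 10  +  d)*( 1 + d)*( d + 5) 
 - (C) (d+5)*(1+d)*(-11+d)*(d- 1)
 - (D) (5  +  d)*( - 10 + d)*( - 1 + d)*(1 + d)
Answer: D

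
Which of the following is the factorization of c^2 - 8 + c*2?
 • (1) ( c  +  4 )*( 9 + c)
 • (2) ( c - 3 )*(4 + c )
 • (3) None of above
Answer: 3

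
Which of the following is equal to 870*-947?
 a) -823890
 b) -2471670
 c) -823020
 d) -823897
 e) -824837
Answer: a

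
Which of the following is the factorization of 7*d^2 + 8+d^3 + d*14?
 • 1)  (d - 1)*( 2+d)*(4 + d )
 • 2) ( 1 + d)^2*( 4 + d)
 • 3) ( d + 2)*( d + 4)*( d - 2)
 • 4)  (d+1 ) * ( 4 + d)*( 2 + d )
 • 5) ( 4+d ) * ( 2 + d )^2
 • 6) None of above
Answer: 4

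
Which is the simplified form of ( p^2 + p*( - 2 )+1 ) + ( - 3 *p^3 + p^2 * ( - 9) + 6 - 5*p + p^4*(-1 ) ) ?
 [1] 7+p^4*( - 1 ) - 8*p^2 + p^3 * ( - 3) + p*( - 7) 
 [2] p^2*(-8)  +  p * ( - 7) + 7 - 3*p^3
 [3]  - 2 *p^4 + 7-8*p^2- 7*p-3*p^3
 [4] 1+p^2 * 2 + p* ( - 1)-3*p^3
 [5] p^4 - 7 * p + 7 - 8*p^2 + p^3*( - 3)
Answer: 1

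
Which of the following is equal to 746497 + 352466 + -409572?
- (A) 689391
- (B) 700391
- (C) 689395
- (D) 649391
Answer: A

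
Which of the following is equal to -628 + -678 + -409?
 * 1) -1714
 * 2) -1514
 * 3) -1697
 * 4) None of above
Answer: 4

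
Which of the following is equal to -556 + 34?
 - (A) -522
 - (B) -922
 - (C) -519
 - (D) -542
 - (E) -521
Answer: A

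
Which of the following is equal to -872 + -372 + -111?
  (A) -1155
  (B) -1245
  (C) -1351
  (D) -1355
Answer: D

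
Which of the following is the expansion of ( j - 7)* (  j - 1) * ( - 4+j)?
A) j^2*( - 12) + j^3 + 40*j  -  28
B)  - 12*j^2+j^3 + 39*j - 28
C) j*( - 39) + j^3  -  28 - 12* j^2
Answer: B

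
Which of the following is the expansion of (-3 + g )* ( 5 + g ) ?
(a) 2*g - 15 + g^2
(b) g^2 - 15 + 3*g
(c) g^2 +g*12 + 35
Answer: a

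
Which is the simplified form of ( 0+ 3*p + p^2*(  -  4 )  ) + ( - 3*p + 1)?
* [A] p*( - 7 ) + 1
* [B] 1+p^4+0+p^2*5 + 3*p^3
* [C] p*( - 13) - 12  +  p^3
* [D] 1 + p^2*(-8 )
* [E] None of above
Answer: E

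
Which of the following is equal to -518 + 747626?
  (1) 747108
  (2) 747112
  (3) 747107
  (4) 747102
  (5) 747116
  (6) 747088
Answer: 1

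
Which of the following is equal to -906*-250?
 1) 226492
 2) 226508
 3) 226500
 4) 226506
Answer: 3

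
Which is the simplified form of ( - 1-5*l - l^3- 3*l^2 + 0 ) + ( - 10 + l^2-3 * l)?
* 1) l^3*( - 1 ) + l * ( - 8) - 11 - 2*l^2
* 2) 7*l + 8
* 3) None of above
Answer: 1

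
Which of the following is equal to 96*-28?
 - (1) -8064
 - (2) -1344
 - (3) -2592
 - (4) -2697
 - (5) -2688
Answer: 5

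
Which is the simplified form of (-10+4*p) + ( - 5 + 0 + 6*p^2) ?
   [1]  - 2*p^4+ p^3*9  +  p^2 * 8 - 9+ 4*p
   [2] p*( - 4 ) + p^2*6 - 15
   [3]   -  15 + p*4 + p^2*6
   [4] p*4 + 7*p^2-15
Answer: 3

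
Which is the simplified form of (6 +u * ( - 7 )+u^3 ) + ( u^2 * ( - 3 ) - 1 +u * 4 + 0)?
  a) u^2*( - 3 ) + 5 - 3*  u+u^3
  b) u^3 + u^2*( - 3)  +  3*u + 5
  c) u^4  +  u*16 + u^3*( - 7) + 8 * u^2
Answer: a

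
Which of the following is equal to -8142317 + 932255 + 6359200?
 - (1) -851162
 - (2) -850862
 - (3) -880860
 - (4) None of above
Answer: 2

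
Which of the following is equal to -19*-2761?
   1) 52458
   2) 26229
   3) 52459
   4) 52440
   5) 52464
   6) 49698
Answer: 3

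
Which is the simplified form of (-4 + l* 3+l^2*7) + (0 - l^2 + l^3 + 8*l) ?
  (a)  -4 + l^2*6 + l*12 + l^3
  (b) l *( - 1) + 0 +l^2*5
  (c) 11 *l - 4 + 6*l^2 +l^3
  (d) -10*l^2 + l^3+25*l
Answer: c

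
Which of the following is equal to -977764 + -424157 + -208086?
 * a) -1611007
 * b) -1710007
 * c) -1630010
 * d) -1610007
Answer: d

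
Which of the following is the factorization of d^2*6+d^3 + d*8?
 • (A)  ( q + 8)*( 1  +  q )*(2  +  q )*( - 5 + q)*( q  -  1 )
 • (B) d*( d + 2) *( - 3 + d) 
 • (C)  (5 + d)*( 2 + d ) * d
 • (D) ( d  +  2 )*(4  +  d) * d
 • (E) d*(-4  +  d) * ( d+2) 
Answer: D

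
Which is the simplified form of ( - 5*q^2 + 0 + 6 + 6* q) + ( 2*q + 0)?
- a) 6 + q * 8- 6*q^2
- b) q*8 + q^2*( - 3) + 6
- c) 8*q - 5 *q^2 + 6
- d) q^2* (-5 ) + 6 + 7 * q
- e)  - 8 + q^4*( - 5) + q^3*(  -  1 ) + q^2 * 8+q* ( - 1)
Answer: c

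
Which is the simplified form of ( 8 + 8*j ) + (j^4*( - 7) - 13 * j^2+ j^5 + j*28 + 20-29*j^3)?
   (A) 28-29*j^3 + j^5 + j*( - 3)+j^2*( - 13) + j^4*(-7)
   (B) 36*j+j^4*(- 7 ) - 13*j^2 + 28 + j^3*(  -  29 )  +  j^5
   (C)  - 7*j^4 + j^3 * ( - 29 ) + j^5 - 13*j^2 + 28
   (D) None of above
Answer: B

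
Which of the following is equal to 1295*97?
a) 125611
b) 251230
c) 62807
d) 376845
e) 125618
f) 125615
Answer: f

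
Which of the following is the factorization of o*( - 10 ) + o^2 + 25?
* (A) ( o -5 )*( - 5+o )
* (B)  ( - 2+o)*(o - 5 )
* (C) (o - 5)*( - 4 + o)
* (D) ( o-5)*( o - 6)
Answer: A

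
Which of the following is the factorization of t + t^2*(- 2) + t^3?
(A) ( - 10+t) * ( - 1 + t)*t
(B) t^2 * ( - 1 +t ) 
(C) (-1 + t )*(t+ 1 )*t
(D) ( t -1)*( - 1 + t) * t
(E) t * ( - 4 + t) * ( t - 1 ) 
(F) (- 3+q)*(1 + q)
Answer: D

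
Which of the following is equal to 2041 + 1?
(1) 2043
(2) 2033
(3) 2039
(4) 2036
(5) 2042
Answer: 5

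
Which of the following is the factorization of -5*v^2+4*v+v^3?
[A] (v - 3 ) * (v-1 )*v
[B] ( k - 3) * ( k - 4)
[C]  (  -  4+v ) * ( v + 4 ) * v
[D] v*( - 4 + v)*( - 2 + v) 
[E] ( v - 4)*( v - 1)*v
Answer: E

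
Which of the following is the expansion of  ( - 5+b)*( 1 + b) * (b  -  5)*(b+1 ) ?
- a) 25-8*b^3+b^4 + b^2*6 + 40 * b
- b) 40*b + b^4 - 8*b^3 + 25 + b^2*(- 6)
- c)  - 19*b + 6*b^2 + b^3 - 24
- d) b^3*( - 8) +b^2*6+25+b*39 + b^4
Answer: a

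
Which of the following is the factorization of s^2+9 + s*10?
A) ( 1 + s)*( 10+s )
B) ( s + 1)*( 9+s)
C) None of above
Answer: B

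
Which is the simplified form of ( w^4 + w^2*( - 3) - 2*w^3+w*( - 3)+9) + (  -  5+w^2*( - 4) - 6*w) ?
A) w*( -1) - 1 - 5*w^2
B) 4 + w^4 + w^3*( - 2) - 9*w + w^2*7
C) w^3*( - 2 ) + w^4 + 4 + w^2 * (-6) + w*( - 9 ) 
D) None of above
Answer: D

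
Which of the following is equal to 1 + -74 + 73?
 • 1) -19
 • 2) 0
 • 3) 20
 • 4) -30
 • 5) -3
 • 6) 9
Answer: 2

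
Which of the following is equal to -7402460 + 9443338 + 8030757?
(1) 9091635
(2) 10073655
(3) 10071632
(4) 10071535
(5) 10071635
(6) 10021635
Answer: 5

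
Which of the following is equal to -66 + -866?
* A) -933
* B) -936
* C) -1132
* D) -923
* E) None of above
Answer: E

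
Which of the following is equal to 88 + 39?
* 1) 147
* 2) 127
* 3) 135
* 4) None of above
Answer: 2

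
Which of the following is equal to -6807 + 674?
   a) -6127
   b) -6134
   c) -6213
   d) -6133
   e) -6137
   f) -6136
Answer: d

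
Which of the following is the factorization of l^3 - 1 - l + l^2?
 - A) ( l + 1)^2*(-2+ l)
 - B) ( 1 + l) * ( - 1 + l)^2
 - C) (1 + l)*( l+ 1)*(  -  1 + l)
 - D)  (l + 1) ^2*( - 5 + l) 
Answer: C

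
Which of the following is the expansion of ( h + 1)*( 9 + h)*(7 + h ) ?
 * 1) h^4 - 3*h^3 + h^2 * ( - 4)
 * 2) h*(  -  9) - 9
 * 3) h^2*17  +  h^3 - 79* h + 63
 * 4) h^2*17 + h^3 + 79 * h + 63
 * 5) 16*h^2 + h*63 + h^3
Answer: 4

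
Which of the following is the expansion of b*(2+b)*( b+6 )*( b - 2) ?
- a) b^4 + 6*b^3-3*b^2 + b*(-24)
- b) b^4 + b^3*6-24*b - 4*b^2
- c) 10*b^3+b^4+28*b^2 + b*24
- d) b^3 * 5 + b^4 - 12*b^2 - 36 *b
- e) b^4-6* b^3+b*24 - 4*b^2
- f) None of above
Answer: b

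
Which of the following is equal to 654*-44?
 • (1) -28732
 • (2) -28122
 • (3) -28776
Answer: 3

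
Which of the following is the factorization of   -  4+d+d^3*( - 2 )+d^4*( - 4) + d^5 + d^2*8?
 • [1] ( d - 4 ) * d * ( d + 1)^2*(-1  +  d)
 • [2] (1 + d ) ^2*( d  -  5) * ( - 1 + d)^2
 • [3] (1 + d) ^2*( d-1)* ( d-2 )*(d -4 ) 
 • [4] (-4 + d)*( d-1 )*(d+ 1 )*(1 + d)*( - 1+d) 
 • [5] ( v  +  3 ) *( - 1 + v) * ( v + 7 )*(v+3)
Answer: 4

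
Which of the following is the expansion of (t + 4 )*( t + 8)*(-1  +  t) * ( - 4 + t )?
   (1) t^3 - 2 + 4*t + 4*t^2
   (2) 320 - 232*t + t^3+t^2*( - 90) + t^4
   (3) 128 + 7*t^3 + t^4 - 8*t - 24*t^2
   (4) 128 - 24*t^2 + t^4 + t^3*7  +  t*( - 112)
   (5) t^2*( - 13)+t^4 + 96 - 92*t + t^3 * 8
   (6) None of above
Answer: 4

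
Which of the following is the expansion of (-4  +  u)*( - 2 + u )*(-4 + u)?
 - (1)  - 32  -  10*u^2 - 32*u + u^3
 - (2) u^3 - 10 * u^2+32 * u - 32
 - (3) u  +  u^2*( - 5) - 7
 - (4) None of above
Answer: 2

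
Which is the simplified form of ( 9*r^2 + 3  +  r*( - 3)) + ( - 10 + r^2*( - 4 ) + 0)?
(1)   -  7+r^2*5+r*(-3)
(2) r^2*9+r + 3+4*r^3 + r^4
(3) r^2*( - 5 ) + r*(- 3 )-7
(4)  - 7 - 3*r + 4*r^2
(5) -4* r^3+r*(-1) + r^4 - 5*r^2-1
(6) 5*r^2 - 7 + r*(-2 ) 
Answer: 1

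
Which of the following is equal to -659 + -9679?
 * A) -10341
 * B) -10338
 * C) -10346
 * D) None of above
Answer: B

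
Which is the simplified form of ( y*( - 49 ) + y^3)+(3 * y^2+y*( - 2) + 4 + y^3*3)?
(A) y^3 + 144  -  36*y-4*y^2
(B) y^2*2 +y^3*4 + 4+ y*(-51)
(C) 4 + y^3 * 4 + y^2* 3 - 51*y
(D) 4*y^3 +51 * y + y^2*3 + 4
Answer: C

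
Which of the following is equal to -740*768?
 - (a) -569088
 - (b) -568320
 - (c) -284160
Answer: b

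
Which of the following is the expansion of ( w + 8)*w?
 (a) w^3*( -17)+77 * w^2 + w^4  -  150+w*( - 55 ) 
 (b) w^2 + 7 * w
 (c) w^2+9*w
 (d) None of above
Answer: d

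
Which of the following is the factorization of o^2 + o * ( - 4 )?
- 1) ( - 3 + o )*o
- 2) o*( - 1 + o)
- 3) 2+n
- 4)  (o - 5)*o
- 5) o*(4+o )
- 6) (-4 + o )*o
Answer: 6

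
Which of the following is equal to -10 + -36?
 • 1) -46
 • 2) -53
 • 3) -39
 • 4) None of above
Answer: 1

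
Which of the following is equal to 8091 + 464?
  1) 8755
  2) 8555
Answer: 2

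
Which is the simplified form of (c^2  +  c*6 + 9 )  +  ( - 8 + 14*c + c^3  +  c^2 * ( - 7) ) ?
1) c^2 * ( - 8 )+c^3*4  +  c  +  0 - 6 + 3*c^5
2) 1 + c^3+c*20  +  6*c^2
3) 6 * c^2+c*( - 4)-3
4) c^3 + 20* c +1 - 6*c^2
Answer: 4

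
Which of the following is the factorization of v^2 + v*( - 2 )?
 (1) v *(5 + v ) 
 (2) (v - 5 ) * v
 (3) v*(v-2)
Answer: 3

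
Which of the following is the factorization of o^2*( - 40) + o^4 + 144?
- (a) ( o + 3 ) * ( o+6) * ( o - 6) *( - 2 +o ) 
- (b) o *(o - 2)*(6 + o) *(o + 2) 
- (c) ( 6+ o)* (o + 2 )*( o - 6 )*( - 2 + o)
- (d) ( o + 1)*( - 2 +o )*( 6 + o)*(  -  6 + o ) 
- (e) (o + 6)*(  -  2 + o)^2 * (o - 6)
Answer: c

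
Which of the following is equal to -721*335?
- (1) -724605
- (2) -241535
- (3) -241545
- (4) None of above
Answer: 2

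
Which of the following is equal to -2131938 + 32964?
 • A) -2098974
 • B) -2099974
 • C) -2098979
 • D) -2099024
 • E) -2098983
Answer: A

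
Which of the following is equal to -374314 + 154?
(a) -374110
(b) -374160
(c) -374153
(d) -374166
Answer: b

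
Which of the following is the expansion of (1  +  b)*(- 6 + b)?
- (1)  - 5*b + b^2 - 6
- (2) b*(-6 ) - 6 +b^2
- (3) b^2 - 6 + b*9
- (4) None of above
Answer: 1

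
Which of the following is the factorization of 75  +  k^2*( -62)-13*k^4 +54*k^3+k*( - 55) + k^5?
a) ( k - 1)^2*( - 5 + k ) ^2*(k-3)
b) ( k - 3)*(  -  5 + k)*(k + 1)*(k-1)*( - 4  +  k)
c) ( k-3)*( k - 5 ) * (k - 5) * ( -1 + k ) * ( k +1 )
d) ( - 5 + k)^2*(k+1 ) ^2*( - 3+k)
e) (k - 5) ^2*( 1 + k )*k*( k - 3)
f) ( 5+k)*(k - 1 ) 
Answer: c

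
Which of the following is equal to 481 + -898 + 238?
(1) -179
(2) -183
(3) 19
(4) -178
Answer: 1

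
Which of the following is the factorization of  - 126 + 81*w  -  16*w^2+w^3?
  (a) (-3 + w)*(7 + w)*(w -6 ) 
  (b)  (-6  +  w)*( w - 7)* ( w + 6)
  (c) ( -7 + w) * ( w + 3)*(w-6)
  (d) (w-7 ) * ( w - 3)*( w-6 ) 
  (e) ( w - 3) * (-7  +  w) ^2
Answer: d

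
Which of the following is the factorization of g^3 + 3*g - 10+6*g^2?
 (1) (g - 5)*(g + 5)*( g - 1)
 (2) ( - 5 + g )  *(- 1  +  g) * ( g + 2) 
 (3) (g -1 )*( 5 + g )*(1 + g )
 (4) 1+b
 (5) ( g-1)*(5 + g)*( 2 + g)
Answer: 5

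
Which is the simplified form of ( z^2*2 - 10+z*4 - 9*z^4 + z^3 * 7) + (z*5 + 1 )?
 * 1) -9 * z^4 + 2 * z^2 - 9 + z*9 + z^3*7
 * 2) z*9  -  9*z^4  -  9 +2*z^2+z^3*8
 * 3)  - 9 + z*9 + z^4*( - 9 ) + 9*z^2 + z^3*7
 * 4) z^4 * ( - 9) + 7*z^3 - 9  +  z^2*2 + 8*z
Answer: 1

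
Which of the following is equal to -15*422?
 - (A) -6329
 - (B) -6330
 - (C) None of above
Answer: B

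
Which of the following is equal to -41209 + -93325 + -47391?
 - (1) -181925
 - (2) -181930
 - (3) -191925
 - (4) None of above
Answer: 1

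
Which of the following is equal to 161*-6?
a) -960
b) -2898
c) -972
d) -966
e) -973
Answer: d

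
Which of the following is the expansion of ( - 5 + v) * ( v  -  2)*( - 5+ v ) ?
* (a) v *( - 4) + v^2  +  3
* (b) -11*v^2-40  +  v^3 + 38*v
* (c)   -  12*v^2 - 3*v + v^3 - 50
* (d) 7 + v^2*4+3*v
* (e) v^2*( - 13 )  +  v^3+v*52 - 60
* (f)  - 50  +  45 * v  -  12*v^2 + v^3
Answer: f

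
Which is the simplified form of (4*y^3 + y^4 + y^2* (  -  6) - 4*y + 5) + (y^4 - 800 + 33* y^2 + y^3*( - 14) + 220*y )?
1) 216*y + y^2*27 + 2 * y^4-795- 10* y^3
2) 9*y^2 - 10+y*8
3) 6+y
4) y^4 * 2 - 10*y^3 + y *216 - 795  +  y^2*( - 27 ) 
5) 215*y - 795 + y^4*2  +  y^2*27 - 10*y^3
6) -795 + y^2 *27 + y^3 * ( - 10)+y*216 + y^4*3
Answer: 1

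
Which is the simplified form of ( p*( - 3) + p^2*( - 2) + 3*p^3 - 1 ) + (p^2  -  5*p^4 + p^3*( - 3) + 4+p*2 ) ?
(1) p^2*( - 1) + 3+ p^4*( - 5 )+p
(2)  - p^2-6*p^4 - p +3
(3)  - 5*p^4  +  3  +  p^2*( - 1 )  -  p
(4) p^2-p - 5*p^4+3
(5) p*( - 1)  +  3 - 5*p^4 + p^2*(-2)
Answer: 3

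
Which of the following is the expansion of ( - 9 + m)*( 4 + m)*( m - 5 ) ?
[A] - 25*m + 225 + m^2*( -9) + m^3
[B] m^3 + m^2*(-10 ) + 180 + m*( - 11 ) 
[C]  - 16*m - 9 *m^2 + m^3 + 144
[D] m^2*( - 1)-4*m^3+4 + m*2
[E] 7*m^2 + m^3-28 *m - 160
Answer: B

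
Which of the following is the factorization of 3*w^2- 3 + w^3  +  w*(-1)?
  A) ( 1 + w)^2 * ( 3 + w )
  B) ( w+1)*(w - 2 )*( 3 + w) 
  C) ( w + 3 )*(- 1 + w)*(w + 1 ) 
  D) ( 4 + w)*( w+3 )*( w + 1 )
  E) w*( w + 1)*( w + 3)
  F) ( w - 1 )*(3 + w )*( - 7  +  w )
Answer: C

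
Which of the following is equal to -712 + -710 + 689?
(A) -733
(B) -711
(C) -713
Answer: A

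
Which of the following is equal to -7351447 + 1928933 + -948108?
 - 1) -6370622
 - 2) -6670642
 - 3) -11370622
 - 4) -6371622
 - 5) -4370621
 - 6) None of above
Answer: 1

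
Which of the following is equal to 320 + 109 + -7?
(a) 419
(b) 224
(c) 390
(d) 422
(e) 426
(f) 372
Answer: d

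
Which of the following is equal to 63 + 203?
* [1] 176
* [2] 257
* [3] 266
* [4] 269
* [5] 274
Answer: 3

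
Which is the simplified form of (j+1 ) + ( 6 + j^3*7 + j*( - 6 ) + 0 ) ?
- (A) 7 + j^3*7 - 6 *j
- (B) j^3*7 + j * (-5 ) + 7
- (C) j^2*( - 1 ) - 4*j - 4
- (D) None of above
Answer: B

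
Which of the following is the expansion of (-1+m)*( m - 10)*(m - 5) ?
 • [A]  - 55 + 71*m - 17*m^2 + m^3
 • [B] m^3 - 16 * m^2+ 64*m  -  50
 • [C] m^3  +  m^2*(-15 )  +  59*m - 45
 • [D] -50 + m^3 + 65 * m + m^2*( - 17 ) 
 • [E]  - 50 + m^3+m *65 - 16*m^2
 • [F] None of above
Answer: E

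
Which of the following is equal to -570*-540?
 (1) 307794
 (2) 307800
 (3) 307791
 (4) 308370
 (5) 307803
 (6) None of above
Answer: 2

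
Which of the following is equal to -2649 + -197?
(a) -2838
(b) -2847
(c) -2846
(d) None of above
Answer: c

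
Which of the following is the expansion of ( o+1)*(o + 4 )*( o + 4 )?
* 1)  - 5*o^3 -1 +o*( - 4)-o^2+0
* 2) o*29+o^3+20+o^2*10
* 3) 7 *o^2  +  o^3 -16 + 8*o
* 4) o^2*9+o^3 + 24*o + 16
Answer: 4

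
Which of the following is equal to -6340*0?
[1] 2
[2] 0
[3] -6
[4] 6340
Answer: 2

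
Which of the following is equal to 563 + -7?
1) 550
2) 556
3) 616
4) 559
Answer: 2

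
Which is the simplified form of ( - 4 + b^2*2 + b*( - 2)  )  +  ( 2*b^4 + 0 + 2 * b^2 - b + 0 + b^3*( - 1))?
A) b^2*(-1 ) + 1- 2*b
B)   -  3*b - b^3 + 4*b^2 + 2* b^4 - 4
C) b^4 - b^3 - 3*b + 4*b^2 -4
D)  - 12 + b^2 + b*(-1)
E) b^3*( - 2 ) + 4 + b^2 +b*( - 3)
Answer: B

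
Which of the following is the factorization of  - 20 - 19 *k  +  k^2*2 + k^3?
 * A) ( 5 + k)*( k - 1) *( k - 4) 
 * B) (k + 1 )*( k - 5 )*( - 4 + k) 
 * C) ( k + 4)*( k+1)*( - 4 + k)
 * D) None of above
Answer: D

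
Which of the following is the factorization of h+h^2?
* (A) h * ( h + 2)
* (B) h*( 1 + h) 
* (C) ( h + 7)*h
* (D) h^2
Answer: B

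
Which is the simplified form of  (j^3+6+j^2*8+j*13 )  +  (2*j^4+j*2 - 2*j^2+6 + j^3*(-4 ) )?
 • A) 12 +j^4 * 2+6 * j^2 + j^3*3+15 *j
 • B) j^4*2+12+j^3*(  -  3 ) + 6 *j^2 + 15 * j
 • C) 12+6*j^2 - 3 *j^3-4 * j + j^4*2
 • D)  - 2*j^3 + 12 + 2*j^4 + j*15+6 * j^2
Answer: B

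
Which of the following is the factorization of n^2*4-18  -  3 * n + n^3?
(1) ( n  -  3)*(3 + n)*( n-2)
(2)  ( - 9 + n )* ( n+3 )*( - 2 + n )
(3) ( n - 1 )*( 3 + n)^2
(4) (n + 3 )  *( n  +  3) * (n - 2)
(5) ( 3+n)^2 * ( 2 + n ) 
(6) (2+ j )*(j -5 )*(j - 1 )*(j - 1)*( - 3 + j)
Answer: 4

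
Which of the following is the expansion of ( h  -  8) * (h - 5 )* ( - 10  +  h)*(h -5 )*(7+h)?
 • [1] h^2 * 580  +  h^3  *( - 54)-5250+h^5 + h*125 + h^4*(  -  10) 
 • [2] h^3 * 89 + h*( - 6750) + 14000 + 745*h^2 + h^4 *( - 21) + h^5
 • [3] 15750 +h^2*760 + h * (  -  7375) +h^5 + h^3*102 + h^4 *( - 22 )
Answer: 2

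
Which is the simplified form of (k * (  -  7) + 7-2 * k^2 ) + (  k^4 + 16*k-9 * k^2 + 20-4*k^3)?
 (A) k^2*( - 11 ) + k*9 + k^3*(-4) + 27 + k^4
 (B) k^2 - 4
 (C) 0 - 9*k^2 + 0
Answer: A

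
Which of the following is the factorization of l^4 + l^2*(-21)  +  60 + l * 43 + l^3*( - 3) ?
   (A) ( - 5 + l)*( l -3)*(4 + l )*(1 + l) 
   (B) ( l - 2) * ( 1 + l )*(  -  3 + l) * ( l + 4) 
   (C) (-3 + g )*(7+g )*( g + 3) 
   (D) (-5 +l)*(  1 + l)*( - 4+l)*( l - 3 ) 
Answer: A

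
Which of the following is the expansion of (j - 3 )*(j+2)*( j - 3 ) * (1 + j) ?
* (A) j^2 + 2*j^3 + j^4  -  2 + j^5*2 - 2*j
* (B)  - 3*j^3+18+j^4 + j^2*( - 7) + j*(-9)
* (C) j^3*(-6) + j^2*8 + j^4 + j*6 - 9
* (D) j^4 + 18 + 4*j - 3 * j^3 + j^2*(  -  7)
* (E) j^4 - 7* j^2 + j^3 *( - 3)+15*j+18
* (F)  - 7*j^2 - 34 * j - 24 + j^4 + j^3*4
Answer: E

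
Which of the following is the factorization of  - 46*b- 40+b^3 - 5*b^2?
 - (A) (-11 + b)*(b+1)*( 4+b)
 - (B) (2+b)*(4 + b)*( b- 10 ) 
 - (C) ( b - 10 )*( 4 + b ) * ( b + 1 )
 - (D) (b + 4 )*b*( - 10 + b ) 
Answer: C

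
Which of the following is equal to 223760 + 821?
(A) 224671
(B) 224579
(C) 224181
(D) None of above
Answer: D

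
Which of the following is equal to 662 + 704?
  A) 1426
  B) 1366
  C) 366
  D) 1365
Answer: B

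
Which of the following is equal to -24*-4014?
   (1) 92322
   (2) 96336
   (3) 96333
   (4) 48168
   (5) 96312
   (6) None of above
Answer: 2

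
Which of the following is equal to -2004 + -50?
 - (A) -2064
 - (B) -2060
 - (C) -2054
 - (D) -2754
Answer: C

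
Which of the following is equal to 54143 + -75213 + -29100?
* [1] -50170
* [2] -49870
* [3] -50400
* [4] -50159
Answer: 1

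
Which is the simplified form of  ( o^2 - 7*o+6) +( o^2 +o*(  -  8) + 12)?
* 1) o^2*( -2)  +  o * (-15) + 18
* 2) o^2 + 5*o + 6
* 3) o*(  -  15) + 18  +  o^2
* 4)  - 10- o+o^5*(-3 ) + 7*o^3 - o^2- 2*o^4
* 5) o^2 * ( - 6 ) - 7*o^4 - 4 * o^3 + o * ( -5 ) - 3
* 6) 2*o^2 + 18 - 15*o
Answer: 6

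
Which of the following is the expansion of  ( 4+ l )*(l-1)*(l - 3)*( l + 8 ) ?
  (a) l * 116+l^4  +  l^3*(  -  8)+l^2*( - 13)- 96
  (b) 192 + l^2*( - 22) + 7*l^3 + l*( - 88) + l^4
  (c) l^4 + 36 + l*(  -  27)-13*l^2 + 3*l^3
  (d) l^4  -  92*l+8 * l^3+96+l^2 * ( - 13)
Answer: d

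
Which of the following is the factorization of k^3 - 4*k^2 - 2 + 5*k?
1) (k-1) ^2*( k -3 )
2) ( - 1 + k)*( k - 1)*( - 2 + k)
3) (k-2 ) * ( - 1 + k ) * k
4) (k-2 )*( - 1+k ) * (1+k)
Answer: 2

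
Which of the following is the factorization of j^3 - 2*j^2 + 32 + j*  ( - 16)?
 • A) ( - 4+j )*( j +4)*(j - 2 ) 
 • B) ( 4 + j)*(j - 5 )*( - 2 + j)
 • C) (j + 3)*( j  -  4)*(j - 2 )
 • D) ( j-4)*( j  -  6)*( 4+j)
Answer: A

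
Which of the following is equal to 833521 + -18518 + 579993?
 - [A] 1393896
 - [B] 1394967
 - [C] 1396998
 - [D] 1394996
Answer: D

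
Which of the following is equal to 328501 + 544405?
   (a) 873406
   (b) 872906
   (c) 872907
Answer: b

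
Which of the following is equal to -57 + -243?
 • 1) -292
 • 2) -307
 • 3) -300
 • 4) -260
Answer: 3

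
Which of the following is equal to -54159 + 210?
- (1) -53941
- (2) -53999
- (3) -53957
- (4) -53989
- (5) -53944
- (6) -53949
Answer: 6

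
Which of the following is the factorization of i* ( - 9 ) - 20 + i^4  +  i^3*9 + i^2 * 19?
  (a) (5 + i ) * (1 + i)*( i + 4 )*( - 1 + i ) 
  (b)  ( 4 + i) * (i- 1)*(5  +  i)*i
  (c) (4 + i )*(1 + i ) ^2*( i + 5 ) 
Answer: a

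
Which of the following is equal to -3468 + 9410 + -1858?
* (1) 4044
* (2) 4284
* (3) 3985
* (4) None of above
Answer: 4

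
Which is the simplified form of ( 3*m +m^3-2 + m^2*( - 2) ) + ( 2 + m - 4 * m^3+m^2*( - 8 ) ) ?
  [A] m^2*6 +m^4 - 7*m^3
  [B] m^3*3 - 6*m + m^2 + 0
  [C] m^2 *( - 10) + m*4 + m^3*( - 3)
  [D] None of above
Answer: C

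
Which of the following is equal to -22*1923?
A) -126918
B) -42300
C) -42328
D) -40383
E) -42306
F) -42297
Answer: E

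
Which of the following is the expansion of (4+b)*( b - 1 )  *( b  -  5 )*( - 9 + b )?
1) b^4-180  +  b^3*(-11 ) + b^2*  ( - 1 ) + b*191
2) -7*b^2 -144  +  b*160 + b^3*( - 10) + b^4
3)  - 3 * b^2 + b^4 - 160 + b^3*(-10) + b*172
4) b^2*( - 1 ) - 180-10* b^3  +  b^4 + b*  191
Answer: 1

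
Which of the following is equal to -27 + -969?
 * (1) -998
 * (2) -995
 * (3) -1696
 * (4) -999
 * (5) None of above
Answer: 5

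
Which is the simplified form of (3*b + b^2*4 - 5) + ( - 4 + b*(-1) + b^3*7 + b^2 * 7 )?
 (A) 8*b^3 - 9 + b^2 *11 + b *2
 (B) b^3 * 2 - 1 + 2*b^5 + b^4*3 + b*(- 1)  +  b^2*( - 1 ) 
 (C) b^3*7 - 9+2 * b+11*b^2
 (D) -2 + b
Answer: C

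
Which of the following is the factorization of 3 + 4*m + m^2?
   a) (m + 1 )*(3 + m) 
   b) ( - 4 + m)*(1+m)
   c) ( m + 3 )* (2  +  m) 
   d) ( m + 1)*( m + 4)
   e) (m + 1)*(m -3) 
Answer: a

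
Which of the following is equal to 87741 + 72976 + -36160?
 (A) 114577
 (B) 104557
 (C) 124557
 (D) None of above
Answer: C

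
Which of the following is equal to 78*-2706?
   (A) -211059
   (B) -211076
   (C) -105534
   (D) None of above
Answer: D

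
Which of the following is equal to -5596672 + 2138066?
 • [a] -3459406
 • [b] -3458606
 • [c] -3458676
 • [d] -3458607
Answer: b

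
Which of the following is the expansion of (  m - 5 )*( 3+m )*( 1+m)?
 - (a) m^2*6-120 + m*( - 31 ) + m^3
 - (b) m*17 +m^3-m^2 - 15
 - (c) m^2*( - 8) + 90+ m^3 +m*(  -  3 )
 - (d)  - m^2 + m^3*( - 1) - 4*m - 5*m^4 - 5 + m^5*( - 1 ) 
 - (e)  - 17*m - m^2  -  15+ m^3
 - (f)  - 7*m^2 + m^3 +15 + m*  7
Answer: e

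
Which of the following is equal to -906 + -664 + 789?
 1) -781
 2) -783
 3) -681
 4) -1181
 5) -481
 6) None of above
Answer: 1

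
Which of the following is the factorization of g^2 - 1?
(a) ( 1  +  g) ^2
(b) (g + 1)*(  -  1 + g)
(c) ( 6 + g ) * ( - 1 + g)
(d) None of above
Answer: b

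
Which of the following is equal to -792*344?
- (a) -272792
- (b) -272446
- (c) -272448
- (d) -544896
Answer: c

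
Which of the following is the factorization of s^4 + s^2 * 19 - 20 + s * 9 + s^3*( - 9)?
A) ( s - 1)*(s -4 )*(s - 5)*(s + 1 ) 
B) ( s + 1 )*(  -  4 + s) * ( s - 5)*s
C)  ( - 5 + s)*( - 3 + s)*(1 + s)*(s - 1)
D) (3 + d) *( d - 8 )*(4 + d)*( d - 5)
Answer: A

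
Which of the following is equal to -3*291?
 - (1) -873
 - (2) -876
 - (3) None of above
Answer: 1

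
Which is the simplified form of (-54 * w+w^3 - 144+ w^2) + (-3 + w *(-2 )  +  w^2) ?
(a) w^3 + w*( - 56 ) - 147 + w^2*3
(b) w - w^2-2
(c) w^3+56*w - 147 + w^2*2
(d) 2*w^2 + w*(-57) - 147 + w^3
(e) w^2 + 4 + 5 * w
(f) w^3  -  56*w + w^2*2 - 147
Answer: f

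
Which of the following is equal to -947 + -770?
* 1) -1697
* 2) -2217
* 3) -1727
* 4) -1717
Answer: 4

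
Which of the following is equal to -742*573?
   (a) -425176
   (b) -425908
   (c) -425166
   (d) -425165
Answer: c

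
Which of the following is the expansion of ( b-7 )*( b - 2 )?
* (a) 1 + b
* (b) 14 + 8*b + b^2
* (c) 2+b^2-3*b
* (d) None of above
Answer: d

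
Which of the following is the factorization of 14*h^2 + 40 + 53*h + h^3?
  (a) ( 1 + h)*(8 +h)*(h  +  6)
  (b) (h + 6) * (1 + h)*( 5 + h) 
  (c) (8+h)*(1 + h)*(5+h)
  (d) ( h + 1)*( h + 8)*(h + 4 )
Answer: c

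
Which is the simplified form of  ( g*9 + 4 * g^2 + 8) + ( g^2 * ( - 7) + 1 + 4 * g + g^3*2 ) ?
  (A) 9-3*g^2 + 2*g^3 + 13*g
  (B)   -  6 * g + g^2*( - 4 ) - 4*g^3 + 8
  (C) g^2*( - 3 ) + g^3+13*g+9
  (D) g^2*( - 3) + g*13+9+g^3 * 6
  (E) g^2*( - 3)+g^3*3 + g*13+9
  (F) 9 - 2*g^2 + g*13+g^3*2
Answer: A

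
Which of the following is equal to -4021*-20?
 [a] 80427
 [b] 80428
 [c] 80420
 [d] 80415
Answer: c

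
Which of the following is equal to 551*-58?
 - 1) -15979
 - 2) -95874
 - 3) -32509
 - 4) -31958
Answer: 4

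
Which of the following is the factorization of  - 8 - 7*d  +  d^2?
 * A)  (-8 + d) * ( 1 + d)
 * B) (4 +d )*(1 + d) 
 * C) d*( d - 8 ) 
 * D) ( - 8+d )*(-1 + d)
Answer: A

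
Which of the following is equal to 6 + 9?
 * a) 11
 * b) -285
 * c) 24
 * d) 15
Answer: d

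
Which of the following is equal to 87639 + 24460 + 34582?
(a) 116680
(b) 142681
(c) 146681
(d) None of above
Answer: c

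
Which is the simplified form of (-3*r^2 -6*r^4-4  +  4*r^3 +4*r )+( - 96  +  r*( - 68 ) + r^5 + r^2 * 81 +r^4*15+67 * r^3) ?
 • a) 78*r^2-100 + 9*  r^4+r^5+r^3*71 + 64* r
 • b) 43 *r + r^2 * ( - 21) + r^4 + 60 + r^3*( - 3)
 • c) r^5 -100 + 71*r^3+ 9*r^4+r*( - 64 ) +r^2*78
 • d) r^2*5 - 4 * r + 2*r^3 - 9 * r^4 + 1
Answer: c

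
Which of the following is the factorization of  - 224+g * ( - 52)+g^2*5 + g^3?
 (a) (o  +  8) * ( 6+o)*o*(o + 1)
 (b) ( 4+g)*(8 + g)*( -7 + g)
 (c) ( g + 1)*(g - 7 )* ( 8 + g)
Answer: b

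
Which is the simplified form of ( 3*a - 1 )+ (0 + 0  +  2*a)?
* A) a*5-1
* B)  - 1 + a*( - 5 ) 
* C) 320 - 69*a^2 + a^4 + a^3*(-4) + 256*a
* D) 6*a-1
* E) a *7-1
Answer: A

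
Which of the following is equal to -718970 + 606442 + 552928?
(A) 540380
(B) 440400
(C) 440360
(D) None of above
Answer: B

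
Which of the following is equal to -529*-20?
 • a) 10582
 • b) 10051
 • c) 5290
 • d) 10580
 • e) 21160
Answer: d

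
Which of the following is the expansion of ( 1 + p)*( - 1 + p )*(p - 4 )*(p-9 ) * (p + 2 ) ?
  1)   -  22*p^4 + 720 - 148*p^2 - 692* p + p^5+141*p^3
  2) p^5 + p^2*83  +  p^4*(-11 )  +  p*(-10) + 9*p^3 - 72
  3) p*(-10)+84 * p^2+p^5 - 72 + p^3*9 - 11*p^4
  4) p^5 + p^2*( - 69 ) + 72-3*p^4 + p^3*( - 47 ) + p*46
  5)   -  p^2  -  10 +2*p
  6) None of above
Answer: 2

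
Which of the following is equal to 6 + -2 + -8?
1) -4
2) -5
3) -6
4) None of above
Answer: 1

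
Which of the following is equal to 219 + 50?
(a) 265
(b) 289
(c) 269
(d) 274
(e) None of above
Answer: c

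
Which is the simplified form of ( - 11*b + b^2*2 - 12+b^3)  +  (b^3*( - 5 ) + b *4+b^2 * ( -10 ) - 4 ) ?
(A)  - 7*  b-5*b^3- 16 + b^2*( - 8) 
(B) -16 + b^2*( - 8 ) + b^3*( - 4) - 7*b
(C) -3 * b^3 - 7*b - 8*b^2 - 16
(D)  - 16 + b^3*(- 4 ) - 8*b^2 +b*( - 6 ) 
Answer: B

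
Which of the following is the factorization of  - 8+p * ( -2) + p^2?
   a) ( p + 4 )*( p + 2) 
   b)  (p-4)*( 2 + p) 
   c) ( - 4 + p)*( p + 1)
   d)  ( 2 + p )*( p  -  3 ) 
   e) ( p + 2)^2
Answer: b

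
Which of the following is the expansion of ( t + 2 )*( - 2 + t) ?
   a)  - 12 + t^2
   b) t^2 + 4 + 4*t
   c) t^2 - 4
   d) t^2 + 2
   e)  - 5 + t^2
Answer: c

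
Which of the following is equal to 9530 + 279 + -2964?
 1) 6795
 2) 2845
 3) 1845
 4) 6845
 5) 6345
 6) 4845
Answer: 4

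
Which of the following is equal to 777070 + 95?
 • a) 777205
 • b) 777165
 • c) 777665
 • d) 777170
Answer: b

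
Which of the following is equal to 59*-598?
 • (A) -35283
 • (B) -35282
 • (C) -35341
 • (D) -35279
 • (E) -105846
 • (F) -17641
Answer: B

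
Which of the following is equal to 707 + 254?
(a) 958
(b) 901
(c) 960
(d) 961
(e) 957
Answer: d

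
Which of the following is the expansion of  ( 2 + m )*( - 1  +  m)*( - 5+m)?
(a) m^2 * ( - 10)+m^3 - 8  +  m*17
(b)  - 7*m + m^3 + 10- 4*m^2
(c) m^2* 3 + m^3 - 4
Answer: b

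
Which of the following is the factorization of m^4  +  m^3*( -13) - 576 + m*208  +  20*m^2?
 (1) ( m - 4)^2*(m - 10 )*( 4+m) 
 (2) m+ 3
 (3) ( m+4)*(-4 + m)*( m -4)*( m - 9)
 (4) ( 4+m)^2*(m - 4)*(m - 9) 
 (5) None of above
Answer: 3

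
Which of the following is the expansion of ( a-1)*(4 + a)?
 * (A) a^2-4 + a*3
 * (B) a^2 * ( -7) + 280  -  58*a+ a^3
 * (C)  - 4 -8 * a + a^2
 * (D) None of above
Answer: A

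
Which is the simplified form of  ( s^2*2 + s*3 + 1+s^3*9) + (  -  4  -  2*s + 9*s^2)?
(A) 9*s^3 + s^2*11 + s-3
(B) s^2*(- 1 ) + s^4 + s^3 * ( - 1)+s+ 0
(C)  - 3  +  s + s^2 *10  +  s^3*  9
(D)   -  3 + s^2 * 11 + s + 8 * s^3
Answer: A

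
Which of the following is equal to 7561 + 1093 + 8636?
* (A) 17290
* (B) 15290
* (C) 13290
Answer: A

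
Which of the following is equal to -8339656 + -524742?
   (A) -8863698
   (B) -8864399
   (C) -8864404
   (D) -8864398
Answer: D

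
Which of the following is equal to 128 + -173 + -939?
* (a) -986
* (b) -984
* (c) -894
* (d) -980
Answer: b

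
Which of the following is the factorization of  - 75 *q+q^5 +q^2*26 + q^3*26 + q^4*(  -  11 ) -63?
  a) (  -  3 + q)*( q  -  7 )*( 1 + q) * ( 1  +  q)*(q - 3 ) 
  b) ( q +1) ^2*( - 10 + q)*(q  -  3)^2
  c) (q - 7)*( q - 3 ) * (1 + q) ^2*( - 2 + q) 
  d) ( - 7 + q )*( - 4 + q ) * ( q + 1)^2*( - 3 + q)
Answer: a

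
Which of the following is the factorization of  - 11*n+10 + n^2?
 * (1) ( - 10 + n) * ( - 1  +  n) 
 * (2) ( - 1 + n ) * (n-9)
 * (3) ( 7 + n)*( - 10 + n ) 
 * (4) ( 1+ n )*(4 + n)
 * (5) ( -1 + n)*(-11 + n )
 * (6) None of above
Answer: 1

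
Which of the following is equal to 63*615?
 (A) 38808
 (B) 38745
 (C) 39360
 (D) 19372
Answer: B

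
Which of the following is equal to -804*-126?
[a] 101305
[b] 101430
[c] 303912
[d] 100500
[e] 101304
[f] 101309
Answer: e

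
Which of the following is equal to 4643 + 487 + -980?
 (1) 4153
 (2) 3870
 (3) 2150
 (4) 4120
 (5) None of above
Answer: 5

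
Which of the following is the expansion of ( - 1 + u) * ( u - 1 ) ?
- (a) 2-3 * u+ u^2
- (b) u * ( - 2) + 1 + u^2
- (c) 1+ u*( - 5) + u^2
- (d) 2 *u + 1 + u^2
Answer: b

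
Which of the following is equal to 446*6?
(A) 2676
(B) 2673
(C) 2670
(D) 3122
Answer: A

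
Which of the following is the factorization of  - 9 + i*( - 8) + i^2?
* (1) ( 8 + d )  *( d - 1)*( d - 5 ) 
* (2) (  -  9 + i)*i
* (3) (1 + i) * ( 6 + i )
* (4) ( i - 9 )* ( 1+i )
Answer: 4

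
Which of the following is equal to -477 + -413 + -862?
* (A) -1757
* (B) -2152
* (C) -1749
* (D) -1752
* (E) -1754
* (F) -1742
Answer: D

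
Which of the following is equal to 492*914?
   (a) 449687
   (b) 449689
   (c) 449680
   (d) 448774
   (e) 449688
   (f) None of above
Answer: e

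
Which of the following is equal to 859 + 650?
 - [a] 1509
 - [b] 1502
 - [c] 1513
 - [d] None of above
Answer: a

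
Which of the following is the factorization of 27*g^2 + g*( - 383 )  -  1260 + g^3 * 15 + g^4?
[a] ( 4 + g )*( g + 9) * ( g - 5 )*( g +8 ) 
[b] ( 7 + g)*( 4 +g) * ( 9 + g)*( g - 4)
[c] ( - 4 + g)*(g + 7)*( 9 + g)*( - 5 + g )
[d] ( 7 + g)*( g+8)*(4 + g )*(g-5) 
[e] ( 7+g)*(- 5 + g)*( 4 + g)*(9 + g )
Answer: e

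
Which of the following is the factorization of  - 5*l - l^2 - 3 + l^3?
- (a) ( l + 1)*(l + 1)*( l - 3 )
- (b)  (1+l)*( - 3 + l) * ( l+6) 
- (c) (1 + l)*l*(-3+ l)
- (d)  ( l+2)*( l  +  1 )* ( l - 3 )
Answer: a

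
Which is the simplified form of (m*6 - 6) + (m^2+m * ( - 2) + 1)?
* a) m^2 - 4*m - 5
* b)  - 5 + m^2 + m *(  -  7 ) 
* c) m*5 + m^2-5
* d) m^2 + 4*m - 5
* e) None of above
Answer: d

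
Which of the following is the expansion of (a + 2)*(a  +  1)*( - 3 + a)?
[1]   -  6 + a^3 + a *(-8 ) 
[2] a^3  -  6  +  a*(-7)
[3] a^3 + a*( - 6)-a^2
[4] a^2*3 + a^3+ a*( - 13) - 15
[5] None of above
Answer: 2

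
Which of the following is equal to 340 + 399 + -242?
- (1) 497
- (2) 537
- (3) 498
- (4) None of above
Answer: 1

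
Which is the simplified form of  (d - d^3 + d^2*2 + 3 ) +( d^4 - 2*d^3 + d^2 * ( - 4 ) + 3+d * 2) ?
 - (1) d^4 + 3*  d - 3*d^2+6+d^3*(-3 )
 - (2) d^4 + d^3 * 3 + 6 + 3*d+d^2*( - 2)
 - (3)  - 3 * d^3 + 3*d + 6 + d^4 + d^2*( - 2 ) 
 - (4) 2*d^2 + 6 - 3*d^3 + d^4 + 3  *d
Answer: 3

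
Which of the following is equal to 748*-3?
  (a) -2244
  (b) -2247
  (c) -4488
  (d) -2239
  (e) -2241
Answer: a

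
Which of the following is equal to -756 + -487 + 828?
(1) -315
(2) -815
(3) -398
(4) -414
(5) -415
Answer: 5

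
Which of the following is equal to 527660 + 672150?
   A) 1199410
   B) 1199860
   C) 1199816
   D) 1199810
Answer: D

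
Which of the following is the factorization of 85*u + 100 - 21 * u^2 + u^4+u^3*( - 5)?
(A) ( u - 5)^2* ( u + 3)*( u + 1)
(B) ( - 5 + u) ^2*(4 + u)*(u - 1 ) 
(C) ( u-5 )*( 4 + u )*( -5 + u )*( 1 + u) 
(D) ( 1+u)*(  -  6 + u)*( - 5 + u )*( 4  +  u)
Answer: C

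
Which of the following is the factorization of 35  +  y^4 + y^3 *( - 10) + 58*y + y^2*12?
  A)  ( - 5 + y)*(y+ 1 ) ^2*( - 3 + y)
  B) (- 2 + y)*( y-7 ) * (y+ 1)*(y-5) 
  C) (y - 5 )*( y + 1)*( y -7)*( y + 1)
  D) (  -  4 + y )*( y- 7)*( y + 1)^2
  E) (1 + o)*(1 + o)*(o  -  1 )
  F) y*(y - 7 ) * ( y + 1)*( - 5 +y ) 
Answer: C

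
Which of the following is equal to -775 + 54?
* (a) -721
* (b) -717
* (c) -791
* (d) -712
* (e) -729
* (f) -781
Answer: a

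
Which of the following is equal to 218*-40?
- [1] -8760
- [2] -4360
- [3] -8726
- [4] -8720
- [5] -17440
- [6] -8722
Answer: 4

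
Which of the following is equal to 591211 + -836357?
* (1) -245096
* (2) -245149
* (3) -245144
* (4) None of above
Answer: 4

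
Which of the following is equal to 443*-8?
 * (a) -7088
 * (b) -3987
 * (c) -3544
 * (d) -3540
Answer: c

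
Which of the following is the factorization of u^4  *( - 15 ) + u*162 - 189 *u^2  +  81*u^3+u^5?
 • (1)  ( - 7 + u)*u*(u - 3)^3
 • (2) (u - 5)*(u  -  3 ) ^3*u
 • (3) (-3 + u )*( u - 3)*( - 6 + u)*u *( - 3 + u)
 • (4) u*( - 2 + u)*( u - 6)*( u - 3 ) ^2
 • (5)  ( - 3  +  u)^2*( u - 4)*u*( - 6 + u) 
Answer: 3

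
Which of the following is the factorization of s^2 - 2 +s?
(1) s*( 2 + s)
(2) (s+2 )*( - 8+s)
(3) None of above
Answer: 3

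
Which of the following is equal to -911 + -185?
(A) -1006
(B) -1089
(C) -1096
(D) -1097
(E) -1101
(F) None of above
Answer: C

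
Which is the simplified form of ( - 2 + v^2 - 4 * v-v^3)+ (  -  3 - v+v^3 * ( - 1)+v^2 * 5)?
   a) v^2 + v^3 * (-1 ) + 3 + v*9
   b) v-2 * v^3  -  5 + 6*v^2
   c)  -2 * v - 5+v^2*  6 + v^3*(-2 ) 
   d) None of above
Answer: d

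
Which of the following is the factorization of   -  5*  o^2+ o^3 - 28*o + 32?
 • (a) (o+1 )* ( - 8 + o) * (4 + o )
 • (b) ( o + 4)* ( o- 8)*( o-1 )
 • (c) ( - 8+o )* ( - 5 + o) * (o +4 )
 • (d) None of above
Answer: b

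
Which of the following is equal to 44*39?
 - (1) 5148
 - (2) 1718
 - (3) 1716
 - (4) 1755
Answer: 3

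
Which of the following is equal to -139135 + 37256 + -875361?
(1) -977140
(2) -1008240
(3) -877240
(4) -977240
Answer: 4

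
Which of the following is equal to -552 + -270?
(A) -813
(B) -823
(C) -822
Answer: C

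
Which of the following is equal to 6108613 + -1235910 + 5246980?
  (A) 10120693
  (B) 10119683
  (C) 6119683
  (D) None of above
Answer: B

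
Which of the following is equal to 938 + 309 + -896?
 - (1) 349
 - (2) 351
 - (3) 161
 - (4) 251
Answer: 2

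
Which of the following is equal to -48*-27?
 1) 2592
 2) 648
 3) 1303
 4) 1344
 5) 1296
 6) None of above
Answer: 5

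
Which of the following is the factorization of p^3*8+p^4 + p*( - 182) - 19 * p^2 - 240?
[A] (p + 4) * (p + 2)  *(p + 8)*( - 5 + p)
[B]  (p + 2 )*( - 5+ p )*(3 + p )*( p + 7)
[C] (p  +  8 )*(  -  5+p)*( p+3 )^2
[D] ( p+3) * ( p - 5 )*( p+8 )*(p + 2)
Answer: D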